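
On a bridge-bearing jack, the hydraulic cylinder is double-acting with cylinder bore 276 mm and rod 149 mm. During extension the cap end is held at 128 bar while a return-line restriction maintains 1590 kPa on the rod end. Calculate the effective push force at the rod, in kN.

Cap-side area A_cap = π/4 × (276 mm)² = 59830 mm^2
Rod-side annular area A_ann = π/4 × (276² − 149²) = 42390 mm^2
Net thrust = P_cap·A_cap − P_rod·A_ann = 765.8 kN − 67.40 kN

F ≈ 698 kN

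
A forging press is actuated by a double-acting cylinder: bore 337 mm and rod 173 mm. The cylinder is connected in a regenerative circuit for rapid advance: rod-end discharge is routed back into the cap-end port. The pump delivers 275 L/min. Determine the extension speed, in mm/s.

In regeneration the rod-end outflow joins the pump flow into the cap end, so the net volume the pump must supply per unit advance equals the rod cross-section area.
Rod cross-section A_rod = π/4 × (173 mm)² = 23510 mm^2
v = Q_pump / A_rod

v ≈ 195 mm/s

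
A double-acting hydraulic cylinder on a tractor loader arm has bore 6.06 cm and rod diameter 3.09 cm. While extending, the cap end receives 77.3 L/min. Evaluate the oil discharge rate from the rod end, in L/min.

Cap-side area A_cap = π/4 × (6.06 cm)² = 28.84 cm^2
Rod-side annular area A_ann = π/4 × (6.06² − 3.09²) = 21.34 cm^2
Piston speed v = Q_in/A_cap; rod-end outflow Q_out = v × A_ann = Q_in × A_ann/A_cap.

Q_out ≈ 57.2 L/min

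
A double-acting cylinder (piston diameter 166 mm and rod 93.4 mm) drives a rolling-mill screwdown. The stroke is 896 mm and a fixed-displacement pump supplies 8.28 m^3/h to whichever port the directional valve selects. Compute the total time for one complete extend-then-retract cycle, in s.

t ≈ 14.2 s

Cap-side area A_cap = π/4 × (166 mm)² = 21640 mm^2
Rod-side annular area A_ann = π/4 × (166² − 93.4²) = 14790 mm^2
t_ext = A_cap·L/Q = 8.431 s
t_ret = A_ann·L/Q = 5.762 s
t_cycle = t_ext + t_ret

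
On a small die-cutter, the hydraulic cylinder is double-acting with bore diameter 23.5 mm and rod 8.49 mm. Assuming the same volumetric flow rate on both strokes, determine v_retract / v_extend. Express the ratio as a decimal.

v_ret/v_ext ≈ 1.15

Cap-side area A_cap = π/4 × (23.5 mm)² = 433.7 mm^2
Rod-side annular area A_ann = π/4 × (23.5² − 8.49²) = 377.1 mm^2
For equal Q, v ∝ 1/A, so v_ret/v_ext = A_cap/A_ann.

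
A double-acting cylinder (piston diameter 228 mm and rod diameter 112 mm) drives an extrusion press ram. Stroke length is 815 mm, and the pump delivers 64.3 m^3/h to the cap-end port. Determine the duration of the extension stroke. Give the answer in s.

t ≈ 1.86 s

Cap-side area A_cap = π/4 × (228 mm)² = 40830 mm^2
Swept volume V = A × L; t = V / Q = A·L / Q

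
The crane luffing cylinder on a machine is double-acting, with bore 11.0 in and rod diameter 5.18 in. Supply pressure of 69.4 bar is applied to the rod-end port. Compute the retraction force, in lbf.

Rod-side annular area A_ann = π/4 × (11.0² − 5.18²) = 73.96 in^2
On retraction the pressure acts on the annular area (bore minus rod).
F = P × A_ann

F ≈ 74400 lbf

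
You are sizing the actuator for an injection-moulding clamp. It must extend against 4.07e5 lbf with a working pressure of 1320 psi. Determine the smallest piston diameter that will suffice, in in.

D ≈ 19.8 in

Extension force acts on the full piston face: F = P × (π/4)D².
D = √(4F / (πP)) = √(4 × 4.07e5 lbf / (π × 1320 psi))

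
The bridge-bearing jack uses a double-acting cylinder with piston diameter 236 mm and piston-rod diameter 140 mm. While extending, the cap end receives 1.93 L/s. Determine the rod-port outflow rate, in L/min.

Q_out ≈ 75.0 L/min

Cap-side area A_cap = π/4 × (236 mm)² = 43740 mm^2
Rod-side annular area A_ann = π/4 × (236² − 140²) = 28350 mm^2
Piston speed v = Q_in/A_cap; rod-end outflow Q_out = v × A_ann = Q_in × A_ann/A_cap.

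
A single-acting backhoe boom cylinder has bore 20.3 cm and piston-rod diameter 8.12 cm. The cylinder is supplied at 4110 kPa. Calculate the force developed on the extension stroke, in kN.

F ≈ 133 kN

Cap-side area A_cap = π/4 × (20.3 cm)² = 323.7 cm^2
F = P × A_cap = 4110 kPa × A_cap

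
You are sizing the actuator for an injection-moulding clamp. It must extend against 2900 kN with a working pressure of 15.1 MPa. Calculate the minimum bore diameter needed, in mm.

Extension force acts on the full piston face: F = P × (π/4)D².
D = √(4F / (πP)) = √(4 × 2900 kN / (π × 15.1 MPa))

D ≈ 494 mm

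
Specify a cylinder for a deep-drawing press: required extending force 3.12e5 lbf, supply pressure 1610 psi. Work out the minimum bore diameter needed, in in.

Extension force acts on the full piston face: F = P × (π/4)D².
D = √(4F / (πP)) = √(4 × 3.12e5 lbf / (π × 1610 psi))

D ≈ 15.7 in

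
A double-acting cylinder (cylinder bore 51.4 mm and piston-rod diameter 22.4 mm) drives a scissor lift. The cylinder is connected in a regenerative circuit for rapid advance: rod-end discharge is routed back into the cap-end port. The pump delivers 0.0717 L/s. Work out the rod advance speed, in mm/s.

In regeneration the rod-end outflow joins the pump flow into the cap end, so the net volume the pump must supply per unit advance equals the rod cross-section area.
Rod cross-section A_rod = π/4 × (22.4 mm)² = 394.1 mm^2
v = Q_pump / A_rod

v ≈ 182 mm/s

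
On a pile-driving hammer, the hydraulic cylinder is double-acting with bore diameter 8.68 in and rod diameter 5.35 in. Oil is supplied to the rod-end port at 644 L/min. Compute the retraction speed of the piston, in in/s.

v ≈ 17.9 in/s

Rod-side annular area A_ann = π/4 × (8.68² − 5.35²) = 36.69 in^2
Flow into the rod-end port fills the annular volume.
v = Q / A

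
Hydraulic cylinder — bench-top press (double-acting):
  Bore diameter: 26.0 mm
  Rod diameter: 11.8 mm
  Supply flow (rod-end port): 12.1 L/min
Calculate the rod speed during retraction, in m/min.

v ≈ 28.7 m/min

Rod-side annular area A_ann = π/4 × (26.0² − 11.8²) = 421.6 mm^2
Flow into the rod-end port fills the annular volume.
v = Q / A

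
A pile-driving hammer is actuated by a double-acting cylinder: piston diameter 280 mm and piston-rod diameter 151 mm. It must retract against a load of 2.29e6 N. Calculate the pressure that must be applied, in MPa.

Rod-side annular area A_ann = π/4 × (280² − 151²) = 43670 mm^2
Retraction: pressure acts on the annular area.
P = F / A = 2.29e6 N / A

P ≈ 52.4 MPa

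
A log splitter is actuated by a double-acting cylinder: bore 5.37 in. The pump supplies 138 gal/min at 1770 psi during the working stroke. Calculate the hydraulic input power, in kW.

W ≈ 106 kW

Hydraulic power = P × Q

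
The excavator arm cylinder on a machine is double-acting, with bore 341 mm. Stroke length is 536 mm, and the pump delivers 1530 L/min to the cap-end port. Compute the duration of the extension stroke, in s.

Cap-side area A_cap = π/4 × (341 mm)² = 91330 mm^2
Swept volume V = A × L; t = V / Q = A·L / Q

t ≈ 1.92 s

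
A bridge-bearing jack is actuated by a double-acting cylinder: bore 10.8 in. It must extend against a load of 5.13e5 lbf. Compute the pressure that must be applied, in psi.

Cap-side area A_cap = π/4 × (10.8 in)² = 91.61 in^2
P = F / A = 5.13e5 lbf / A

P ≈ 5600 psi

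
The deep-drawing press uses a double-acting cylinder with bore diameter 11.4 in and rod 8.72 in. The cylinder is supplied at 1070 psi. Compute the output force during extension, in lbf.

F ≈ 1.09e5 lbf

Cap-side area A_cap = π/4 × (11.4 in)² = 102.1 in^2
F = P × A_cap = 1070 psi × A_cap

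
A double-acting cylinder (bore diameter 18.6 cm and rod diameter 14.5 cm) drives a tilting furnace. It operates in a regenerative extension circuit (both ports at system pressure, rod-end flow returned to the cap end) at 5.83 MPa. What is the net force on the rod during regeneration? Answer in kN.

F ≈ 96.3 kN

With equal pressure on both faces, forces on the annular region cancel; the net push is pressure × rod cross-section.
Rod cross-section A_rod = π/4 × (14.5 cm)² = 165.1 cm^2
F = P × A_rod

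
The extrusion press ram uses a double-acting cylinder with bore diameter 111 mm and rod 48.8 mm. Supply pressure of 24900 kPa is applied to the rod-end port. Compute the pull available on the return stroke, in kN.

Rod-side annular area A_ann = π/4 × (111² − 48.8²) = 7807 mm^2
On retraction the pressure acts on the annular area (bore minus rod).
F = P × A_ann

F ≈ 194 kN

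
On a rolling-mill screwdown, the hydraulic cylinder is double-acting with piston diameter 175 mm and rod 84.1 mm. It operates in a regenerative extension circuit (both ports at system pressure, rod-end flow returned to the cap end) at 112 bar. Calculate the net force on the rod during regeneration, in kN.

F ≈ 62.2 kN

With equal pressure on both faces, forces on the annular region cancel; the net push is pressure × rod cross-section.
Rod cross-section A_rod = π/4 × (84.1 mm)² = 5555 mm^2
F = P × A_rod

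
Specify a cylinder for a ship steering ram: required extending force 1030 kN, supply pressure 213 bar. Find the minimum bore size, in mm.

Extension force acts on the full piston face: F = P × (π/4)D².
D = √(4F / (πP)) = √(4 × 1030 kN / (π × 213 bar))

D ≈ 248 mm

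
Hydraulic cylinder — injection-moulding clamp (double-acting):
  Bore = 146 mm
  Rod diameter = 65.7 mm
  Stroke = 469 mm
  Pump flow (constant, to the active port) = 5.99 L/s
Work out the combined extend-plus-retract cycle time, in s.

t ≈ 2.36 s

Cap-side area A_cap = π/4 × (146 mm)² = 16740 mm^2
Rod-side annular area A_ann = π/4 × (146² − 65.7²) = 13350 mm^2
t_ext = A_cap·L/Q = 1.311 s
t_ret = A_ann·L/Q = 1.045 s
t_cycle = t_ext + t_ret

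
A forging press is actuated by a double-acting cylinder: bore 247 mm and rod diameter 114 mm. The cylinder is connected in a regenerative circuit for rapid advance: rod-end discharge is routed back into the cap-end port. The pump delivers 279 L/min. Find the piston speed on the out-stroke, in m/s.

In regeneration the rod-end outflow joins the pump flow into the cap end, so the net volume the pump must supply per unit advance equals the rod cross-section area.
Rod cross-section A_rod = π/4 × (114 mm)² = 10210 mm^2
v = Q_pump / A_rod

v ≈ 0.456 m/s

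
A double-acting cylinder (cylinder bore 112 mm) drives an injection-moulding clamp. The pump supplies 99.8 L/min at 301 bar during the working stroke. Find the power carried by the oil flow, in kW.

Hydraulic power = P × Q

W ≈ 50.1 kW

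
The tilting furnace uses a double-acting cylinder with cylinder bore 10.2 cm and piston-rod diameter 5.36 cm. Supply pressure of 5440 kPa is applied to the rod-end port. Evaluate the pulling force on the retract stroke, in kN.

Rod-side annular area A_ann = π/4 × (10.2² − 5.36²) = 59.15 cm^2
On retraction the pressure acts on the annular area (bore minus rod).
F = P × A_ann

F ≈ 32.2 kN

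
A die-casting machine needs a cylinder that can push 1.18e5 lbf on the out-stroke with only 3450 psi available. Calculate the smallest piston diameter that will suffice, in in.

D ≈ 6.60 in

Extension force acts on the full piston face: F = P × (π/4)D².
D = √(4F / (πP)) = √(4 × 1.18e5 lbf / (π × 3450 psi))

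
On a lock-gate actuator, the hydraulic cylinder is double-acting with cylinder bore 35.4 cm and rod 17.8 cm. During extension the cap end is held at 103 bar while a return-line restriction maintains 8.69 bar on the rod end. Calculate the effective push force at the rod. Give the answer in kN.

Cap-side area A_cap = π/4 × (35.4 cm)² = 984.2 cm^2
Rod-side annular area A_ann = π/4 × (35.4² − 17.8²) = 735.4 cm^2
Net thrust = P_cap·A_cap − P_rod·A_ann = 1014 kN − 63.90 kN

F ≈ 950 kN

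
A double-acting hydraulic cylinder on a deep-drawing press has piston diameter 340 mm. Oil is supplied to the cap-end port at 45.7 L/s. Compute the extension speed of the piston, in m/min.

v ≈ 30.2 m/min

Cap-side area A_cap = π/4 × (340 mm)² = 90790 mm^2
v = Q / A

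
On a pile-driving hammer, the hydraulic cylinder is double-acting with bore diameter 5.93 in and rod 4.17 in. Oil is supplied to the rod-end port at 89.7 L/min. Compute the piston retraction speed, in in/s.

Rod-side annular area A_ann = π/4 × (5.93² − 4.17²) = 13.96 in^2
Flow into the rod-end port fills the annular volume.
v = Q / A

v ≈ 6.53 in/s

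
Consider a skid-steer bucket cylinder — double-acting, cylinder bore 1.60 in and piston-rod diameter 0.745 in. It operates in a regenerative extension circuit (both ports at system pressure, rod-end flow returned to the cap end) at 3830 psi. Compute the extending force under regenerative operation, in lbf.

With equal pressure on both faces, forces on the annular region cancel; the net push is pressure × rod cross-section.
Rod cross-section A_rod = π/4 × (0.745 in)² = 0.4359 in^2
F = P × A_rod

F ≈ 1670 lbf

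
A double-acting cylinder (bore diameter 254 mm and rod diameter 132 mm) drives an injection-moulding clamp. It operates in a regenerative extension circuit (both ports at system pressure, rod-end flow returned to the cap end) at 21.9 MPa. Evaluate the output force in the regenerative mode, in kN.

With equal pressure on both faces, forces on the annular region cancel; the net push is pressure × rod cross-section.
Rod cross-section A_rod = π/4 × (132 mm)² = 13680 mm^2
F = P × A_rod

F ≈ 300 kN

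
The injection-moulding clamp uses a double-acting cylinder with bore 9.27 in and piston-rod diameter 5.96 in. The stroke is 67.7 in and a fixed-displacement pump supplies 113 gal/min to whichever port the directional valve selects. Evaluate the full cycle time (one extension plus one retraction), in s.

Cap-side area A_cap = π/4 × (9.27 in)² = 67.49 in^2
Rod-side annular area A_ann = π/4 × (9.27² − 5.96²) = 39.59 in^2
t_ext = A_cap·L/Q = 10.50 s
t_ret = A_ann·L/Q = 6.161 s
t_cycle = t_ext + t_ret

t ≈ 16.7 s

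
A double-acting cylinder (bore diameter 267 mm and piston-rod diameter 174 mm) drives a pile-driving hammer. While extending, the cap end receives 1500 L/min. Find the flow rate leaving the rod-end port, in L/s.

Cap-side area A_cap = π/4 × (267 mm)² = 55990 mm^2
Rod-side annular area A_ann = π/4 × (267² − 174²) = 32210 mm^2
Piston speed v = Q_in/A_cap; rod-end outflow Q_out = v × A_ann = Q_in × A_ann/A_cap.

Q_out ≈ 14.4 L/s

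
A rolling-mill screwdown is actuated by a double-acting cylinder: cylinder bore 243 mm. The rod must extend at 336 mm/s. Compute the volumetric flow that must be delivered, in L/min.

Q ≈ 935 L/min

Cap-side area A_cap = π/4 × (243 mm)² = 46380 mm^2
Q = A × v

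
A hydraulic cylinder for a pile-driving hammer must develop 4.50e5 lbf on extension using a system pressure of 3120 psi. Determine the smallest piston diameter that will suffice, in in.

D ≈ 13.6 in

Extension force acts on the full piston face: F = P × (π/4)D².
D = √(4F / (πP)) = √(4 × 4.50e5 lbf / (π × 3120 psi))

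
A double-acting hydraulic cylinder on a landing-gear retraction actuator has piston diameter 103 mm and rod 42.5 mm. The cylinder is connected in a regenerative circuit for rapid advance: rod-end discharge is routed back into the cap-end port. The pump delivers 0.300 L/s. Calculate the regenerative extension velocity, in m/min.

In regeneration the rod-end outflow joins the pump flow into the cap end, so the net volume the pump must supply per unit advance equals the rod cross-section area.
Rod cross-section A_rod = π/4 × (42.5 mm)² = 1419 mm^2
v = Q_pump / A_rod

v ≈ 12.7 m/min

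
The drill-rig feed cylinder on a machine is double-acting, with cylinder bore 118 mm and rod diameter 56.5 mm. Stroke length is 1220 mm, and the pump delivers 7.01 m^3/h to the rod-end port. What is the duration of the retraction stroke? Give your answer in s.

Rod-side annular area A_ann = π/4 × (118² − 56.5²) = 8429 mm^2
Swept volume V = A × L; t = V / Q = A·L / Q

t ≈ 5.28 s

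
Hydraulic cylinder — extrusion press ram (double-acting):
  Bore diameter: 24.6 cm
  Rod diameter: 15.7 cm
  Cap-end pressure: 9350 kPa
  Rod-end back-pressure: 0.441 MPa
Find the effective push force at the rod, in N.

F ≈ 4.32e5 N

Cap-side area A_cap = π/4 × (24.6 cm)² = 475.3 cm^2
Rod-side annular area A_ann = π/4 × (24.6² − 15.7²) = 281.7 cm^2
Net thrust = P_cap·A_cap − P_rod·A_ann = 4.444e5 N − 12420 N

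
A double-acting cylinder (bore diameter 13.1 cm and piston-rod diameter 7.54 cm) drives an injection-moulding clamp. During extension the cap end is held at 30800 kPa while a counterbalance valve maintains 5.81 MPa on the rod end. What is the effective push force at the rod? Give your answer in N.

F ≈ 3.63e5 N

Cap-side area A_cap = π/4 × (13.1 cm)² = 134.8 cm^2
Rod-side annular area A_ann = π/4 × (13.1² − 7.54²) = 90.13 cm^2
Net thrust = P_cap·A_cap − P_rod·A_ann = 4.151e5 N − 52370 N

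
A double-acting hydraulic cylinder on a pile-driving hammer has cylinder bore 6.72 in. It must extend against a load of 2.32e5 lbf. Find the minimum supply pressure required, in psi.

Cap-side area A_cap = π/4 × (6.72 in)² = 35.47 in^2
P = F / A = 2.32e5 lbf / A

P ≈ 6540 psi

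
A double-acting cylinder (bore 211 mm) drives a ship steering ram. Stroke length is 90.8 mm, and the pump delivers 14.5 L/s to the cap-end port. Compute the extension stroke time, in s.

t ≈ 0.219 s

Cap-side area A_cap = π/4 × (211 mm)² = 34970 mm^2
Swept volume V = A × L; t = V / Q = A·L / Q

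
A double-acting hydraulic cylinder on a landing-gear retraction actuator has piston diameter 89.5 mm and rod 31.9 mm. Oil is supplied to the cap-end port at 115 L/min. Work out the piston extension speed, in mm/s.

v ≈ 305 mm/s

Cap-side area A_cap = π/4 × (89.5 mm)² = 6291 mm^2
v = Q / A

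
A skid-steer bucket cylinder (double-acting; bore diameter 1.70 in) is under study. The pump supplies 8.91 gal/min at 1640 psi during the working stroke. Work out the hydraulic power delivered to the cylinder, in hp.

W ≈ 8.52 hp

Hydraulic power = P × Q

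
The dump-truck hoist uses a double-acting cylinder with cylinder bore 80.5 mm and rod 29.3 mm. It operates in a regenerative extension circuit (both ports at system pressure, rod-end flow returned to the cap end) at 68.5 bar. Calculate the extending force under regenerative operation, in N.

F ≈ 4620 N

With equal pressure on both faces, forces on the annular region cancel; the net push is pressure × rod cross-section.
Rod cross-section A_rod = π/4 × (29.3 mm)² = 674.3 mm^2
F = P × A_rod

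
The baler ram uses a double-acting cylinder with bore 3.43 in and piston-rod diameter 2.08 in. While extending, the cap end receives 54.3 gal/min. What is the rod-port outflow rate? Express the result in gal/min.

Cap-side area A_cap = π/4 × (3.43 in)² = 9.240 in^2
Rod-side annular area A_ann = π/4 × (3.43² − 2.08²) = 5.842 in^2
Piston speed v = Q_in/A_cap; rod-end outflow Q_out = v × A_ann = Q_in × A_ann/A_cap.

Q_out ≈ 34.3 gal/min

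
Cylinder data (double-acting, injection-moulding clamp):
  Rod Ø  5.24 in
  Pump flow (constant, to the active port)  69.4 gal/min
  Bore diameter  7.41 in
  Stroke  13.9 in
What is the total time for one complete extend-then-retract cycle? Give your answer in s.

t ≈ 3.37 s

Cap-side area A_cap = π/4 × (7.41 in)² = 43.12 in^2
Rod-side annular area A_ann = π/4 × (7.41² − 5.24²) = 21.56 in^2
t_ext = A_cap·L/Q = 2.243 s
t_ret = A_ann·L/Q = 1.122 s
t_cycle = t_ext + t_ret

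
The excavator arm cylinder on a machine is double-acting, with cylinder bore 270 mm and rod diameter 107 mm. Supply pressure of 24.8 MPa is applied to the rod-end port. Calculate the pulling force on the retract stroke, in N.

F ≈ 1.20e6 N

Rod-side annular area A_ann = π/4 × (270² − 107²) = 48260 mm^2
On retraction the pressure acts on the annular area (bore minus rod).
F = P × A_ann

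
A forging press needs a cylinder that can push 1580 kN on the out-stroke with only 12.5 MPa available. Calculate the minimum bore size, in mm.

Extension force acts on the full piston face: F = P × (π/4)D².
D = √(4F / (πP)) = √(4 × 1580 kN / (π × 12.5 MPa))

D ≈ 401 mm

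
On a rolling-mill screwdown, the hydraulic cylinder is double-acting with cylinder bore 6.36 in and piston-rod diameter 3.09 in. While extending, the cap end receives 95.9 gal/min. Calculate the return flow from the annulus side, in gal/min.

Cap-side area A_cap = π/4 × (6.36 in)² = 31.77 in^2
Rod-side annular area A_ann = π/4 × (6.36² − 3.09²) = 24.27 in^2
Piston speed v = Q_in/A_cap; rod-end outflow Q_out = v × A_ann = Q_in × A_ann/A_cap.

Q_out ≈ 73.3 gal/min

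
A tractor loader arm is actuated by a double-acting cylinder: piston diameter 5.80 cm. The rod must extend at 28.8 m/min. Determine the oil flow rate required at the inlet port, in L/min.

Q ≈ 76.1 L/min

Cap-side area A_cap = π/4 × (5.80 cm)² = 26.42 cm^2
Q = A × v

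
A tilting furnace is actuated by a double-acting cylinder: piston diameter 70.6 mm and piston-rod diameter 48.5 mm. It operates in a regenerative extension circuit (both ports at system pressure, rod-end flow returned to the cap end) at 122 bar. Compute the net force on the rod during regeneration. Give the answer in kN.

F ≈ 22.5 kN

With equal pressure on both faces, forces on the annular region cancel; the net push is pressure × rod cross-section.
Rod cross-section A_rod = π/4 × (48.5 mm)² = 1847 mm^2
F = P × A_rod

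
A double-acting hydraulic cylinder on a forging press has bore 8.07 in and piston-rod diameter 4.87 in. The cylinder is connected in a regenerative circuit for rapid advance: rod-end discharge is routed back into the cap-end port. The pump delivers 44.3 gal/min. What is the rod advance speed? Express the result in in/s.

In regeneration the rod-end outflow joins the pump flow into the cap end, so the net volume the pump must supply per unit advance equals the rod cross-section area.
Rod cross-section A_rod = π/4 × (4.87 in)² = 18.63 in^2
v = Q_pump / A_rod

v ≈ 9.16 in/s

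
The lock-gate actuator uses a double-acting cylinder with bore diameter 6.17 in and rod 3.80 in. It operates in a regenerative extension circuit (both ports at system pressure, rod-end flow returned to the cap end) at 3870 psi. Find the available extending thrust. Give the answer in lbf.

F ≈ 43900 lbf

With equal pressure on both faces, forces on the annular region cancel; the net push is pressure × rod cross-section.
Rod cross-section A_rod = π/4 × (3.80 in)² = 11.34 in^2
F = P × A_rod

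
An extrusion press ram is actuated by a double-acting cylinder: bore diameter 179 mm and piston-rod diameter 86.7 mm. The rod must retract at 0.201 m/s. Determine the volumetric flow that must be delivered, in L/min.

Rod-side annular area A_ann = π/4 × (179² − 86.7²) = 19260 mm^2
Q = A × v

Q ≈ 232 L/min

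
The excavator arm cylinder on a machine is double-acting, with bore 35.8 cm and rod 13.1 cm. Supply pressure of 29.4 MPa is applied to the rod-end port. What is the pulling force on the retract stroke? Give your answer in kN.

Rod-side annular area A_ann = π/4 × (35.8² − 13.1²) = 871.8 cm^2
On retraction the pressure acts on the annular area (bore minus rod).
F = P × A_ann

F ≈ 2560 kN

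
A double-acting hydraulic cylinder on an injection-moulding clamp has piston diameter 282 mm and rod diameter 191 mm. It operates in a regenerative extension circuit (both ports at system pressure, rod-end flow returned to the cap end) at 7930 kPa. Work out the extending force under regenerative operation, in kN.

With equal pressure on both faces, forces on the annular region cancel; the net push is pressure × rod cross-section.
Rod cross-section A_rod = π/4 × (191 mm)² = 28650 mm^2
F = P × A_rod

F ≈ 227 kN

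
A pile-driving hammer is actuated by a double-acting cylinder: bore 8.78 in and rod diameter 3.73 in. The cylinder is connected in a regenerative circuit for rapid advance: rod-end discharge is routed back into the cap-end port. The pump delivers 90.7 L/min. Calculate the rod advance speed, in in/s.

In regeneration the rod-end outflow joins the pump flow into the cap end, so the net volume the pump must supply per unit advance equals the rod cross-section area.
Rod cross-section A_rod = π/4 × (3.73 in)² = 10.93 in^2
v = Q_pump / A_rod

v ≈ 8.44 in/s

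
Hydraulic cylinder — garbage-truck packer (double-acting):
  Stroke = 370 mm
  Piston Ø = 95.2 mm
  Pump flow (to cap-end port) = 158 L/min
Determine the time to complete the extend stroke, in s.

Cap-side area A_cap = π/4 × (95.2 mm)² = 7118 mm^2
Swept volume V = A × L; t = V / Q = A·L / Q

t ≈ 1.00 s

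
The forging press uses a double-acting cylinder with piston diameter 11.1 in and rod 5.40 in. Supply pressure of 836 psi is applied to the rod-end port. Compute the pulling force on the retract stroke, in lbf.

F ≈ 61800 lbf

Rod-side annular area A_ann = π/4 × (11.1² − 5.40²) = 73.87 in^2
On retraction the pressure acts on the annular area (bore minus rod).
F = P × A_ann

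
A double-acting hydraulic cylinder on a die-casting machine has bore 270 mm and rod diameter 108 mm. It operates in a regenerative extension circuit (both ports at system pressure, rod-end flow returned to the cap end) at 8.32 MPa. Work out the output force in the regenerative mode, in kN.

With equal pressure on both faces, forces on the annular region cancel; the net push is pressure × rod cross-section.
Rod cross-section A_rod = π/4 × (108 mm)² = 9161 mm^2
F = P × A_rod

F ≈ 76.2 kN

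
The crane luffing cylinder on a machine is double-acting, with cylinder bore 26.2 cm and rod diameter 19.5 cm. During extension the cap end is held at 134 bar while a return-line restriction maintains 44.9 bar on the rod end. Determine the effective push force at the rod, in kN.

Cap-side area A_cap = π/4 × (26.2 cm)² = 539.1 cm^2
Rod-side annular area A_ann = π/4 × (26.2² − 19.5²) = 240.5 cm^2
Net thrust = P_cap·A_cap − P_rod·A_ann = 722.4 kN − 108.0 kN

F ≈ 614 kN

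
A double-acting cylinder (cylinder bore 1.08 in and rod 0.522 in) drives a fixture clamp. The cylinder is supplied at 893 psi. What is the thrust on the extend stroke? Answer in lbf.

Cap-side area A_cap = π/4 × (1.08 in)² = 0.9161 in^2
F = P × A_cap = 893 psi × A_cap

F ≈ 818 lbf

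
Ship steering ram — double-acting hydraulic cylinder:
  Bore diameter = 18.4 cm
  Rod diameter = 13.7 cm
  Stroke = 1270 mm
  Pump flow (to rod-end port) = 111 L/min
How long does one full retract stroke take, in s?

Rod-side annular area A_ann = π/4 × (18.4² − 13.7²) = 118.5 cm^2
Swept volume V = A × L; t = V / Q = A·L / Q

t ≈ 8.13 s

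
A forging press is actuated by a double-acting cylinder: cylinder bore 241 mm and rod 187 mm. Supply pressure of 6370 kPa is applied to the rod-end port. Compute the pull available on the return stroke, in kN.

Rod-side annular area A_ann = π/4 × (241² − 187²) = 18150 mm^2
On retraction the pressure acts on the annular area (bore minus rod).
F = P × A_ann

F ≈ 116 kN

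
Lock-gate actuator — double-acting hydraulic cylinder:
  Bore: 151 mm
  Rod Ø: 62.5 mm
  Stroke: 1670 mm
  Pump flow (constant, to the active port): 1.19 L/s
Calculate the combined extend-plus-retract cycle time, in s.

t ≈ 46.0 s

Cap-side area A_cap = π/4 × (151 mm)² = 17910 mm^2
Rod-side annular area A_ann = π/4 × (151² − 62.5²) = 14840 mm^2
t_ext = A_cap·L/Q = 25.13 s
t_ret = A_ann·L/Q = 20.83 s
t_cycle = t_ext + t_ret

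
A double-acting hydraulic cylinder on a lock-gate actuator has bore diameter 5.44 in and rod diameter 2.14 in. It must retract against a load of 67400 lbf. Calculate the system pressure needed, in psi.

Rod-side annular area A_ann = π/4 × (5.44² − 2.14²) = 19.65 in^2
Retraction: pressure acts on the annular area.
P = F / A = 67400 lbf / A

P ≈ 3430 psi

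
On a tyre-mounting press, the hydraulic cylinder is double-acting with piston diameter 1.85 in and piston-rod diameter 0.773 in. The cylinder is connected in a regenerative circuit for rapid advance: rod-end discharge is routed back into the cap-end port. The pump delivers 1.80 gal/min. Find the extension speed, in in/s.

In regeneration the rod-end outflow joins the pump flow into the cap end, so the net volume the pump must supply per unit advance equals the rod cross-section area.
Rod cross-section A_rod = π/4 × (0.773 in)² = 0.4693 in^2
v = Q_pump / A_rod

v ≈ 14.8 in/s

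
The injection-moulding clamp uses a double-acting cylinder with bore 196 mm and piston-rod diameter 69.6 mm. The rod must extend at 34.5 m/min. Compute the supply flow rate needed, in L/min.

Q ≈ 1040 L/min

Cap-side area A_cap = π/4 × (196 mm)² = 30170 mm^2
Q = A × v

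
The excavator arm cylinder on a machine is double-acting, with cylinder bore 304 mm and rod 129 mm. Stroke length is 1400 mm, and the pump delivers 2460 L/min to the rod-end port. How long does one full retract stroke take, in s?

Rod-side annular area A_ann = π/4 × (304² − 129²) = 59510 mm^2
Swept volume V = A × L; t = V / Q = A·L / Q

t ≈ 2.03 s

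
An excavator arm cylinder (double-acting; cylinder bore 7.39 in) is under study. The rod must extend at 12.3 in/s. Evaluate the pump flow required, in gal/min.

Q ≈ 137 gal/min

Cap-side area A_cap = π/4 × (7.39 in)² = 42.89 in^2
Q = A × v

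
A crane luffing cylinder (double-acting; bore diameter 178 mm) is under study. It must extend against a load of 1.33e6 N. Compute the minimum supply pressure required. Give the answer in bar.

Cap-side area A_cap = π/4 × (178 mm)² = 24880 mm^2
P = F / A = 1.33e6 N / A

P ≈ 534 bar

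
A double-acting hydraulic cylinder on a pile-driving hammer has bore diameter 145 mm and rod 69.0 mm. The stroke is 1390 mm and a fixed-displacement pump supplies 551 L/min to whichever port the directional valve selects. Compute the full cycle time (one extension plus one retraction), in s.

Cap-side area A_cap = π/4 × (145 mm)² = 16510 mm^2
Rod-side annular area A_ann = π/4 × (145² − 69.0²) = 12770 mm^2
t_ext = A_cap·L/Q = 2.499 s
t_ret = A_ann·L/Q = 1.933 s
t_cycle = t_ext + t_ret

t ≈ 4.43 s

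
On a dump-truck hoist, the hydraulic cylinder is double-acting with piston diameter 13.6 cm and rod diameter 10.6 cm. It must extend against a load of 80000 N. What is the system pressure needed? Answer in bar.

Cap-side area A_cap = π/4 × (13.6 cm)² = 145.3 cm^2
P = F / A = 80000 N / A

P ≈ 55.1 bar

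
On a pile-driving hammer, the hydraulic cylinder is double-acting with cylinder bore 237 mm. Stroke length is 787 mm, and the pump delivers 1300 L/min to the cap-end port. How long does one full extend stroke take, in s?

Cap-side area A_cap = π/4 × (237 mm)² = 44120 mm^2
Swept volume V = A × L; t = V / Q = A·L / Q

t ≈ 1.60 s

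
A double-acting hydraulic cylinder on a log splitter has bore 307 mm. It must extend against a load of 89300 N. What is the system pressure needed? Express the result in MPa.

Cap-side area A_cap = π/4 × (307 mm)² = 74020 mm^2
P = F / A = 89300 N / A

P ≈ 1.21 MPa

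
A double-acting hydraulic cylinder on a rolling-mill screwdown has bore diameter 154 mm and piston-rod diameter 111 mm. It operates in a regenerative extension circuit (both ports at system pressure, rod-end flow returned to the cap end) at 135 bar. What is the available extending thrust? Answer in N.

F ≈ 1.31e5 N

With equal pressure on both faces, forces on the annular region cancel; the net push is pressure × rod cross-section.
Rod cross-section A_rod = π/4 × (111 mm)² = 9677 mm^2
F = P × A_rod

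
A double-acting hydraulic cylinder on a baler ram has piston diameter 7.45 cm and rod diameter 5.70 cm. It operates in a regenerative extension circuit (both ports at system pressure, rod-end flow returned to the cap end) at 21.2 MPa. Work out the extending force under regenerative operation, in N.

F ≈ 54100 N

With equal pressure on both faces, forces on the annular region cancel; the net push is pressure × rod cross-section.
Rod cross-section A_rod = π/4 × (5.70 cm)² = 25.52 cm^2
F = P × A_rod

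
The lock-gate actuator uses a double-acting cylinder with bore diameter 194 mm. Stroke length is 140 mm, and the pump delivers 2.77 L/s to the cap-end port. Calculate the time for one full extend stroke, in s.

Cap-side area A_cap = π/4 × (194 mm)² = 29560 mm^2
Swept volume V = A × L; t = V / Q = A·L / Q

t ≈ 1.49 s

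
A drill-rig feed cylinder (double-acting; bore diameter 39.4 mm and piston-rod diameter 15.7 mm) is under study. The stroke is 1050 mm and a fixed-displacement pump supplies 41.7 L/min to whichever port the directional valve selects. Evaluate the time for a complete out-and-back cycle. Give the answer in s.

Cap-side area A_cap = π/4 × (39.4 mm)² = 1219 mm^2
Rod-side annular area A_ann = π/4 × (39.4² − 15.7²) = 1026 mm^2
t_ext = A_cap·L/Q = 1.842 s
t_ret = A_ann·L/Q = 1.550 s
t_cycle = t_ext + t_ret

t ≈ 3.39 s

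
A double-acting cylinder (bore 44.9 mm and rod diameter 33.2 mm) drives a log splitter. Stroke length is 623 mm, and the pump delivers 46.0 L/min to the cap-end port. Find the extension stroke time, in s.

t ≈ 1.29 s

Cap-side area A_cap = π/4 × (44.9 mm)² = 1583 mm^2
Swept volume V = A × L; t = V / Q = A·L / Q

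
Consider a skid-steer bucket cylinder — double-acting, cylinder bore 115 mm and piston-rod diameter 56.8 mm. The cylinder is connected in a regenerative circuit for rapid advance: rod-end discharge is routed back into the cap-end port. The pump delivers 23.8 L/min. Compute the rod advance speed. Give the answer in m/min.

v ≈ 9.39 m/min

In regeneration the rod-end outflow joins the pump flow into the cap end, so the net volume the pump must supply per unit advance equals the rod cross-section area.
Rod cross-section A_rod = π/4 × (56.8 mm)² = 2534 mm^2
v = Q_pump / A_rod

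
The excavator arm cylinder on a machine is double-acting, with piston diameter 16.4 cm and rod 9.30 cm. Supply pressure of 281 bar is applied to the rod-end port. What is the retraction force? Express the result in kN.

F ≈ 403 kN

Rod-side annular area A_ann = π/4 × (16.4² − 9.30²) = 143.3 cm^2
On retraction the pressure acts on the annular area (bore minus rod).
F = P × A_ann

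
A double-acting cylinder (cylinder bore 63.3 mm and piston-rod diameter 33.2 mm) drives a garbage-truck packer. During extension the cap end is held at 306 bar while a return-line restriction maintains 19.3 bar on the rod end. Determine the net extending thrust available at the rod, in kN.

F ≈ 91.9 kN

Cap-side area A_cap = π/4 × (63.3 mm)² = 3147 mm^2
Rod-side annular area A_ann = π/4 × (63.3² − 33.2²) = 2281 mm^2
Net thrust = P_cap·A_cap − P_rod·A_ann = 96.30 kN − 4.403 kN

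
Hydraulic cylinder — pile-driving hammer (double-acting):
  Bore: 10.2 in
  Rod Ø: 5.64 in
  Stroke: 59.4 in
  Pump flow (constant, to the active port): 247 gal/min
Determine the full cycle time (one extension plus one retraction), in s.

Cap-side area A_cap = π/4 × (10.2 in)² = 81.71 in^2
Rod-side annular area A_ann = π/4 × (10.2² − 5.64²) = 56.73 in^2
t_ext = A_cap·L/Q = 5.104 s
t_ret = A_ann·L/Q = 3.544 s
t_cycle = t_ext + t_ret

t ≈ 8.65 s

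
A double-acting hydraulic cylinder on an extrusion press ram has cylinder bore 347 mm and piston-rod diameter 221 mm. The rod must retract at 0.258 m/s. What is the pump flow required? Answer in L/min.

Q ≈ 870 L/min

Rod-side annular area A_ann = π/4 × (347² − 221²) = 56210 mm^2
Q = A × v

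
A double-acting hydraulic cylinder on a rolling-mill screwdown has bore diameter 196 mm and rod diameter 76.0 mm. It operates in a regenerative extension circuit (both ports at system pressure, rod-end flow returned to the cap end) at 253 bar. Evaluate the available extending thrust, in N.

With equal pressure on both faces, forces on the annular region cancel; the net push is pressure × rod cross-section.
Rod cross-section A_rod = π/4 × (76.0 mm)² = 4536 mm^2
F = P × A_rod

F ≈ 1.15e5 N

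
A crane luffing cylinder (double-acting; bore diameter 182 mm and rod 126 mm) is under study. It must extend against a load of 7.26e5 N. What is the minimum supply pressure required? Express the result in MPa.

P ≈ 27.9 MPa

Cap-side area A_cap = π/4 × (182 mm)² = 26020 mm^2
P = F / A = 7.26e5 N / A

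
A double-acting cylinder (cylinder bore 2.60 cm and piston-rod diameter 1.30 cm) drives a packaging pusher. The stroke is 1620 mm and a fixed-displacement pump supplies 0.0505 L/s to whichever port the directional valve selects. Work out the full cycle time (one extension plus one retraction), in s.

t ≈ 29.8 s

Cap-side area A_cap = π/4 × (2.60 cm)² = 5.309 cm^2
Rod-side annular area A_ann = π/4 × (2.60² − 1.30²) = 3.982 cm^2
t_ext = A_cap·L/Q = 17.03 s
t_ret = A_ann·L/Q = 12.77 s
t_cycle = t_ext + t_ret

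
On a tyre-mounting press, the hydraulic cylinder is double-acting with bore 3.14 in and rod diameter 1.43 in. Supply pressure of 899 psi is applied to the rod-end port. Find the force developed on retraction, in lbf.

Rod-side annular area A_ann = π/4 × (3.14² − 1.43²) = 6.138 in^2
On retraction the pressure acts on the annular area (bore minus rod).
F = P × A_ann

F ≈ 5520 lbf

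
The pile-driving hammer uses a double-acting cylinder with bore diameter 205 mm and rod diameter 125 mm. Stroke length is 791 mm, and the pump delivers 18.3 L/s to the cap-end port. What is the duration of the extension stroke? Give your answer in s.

Cap-side area A_cap = π/4 × (205 mm)² = 33010 mm^2
Swept volume V = A × L; t = V / Q = A·L / Q

t ≈ 1.43 s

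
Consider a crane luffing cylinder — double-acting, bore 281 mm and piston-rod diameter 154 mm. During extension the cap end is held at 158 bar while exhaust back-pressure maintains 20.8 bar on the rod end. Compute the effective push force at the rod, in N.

Cap-side area A_cap = π/4 × (281 mm)² = 62020 mm^2
Rod-side annular area A_ann = π/4 × (281² − 154²) = 43390 mm^2
Net thrust = P_cap·A_cap − P_rod·A_ann = 9.799e5 N − 90250 N

F ≈ 8.90e5 N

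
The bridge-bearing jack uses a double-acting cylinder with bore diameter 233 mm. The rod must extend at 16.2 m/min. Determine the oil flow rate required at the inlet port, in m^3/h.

Q ≈ 41.4 m^3/h

Cap-side area A_cap = π/4 × (233 mm)² = 42640 mm^2
Q = A × v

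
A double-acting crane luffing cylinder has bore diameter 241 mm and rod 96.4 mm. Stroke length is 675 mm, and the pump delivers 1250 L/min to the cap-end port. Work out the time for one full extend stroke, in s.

t ≈ 1.48 s

Cap-side area A_cap = π/4 × (241 mm)² = 45620 mm^2
Swept volume V = A × L; t = V / Q = A·L / Q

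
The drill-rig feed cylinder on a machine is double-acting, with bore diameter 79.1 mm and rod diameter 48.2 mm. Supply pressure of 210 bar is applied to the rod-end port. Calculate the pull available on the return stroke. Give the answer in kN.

Rod-side annular area A_ann = π/4 × (79.1² − 48.2²) = 3089 mm^2
On retraction the pressure acts on the annular area (bore minus rod).
F = P × A_ann

F ≈ 64.9 kN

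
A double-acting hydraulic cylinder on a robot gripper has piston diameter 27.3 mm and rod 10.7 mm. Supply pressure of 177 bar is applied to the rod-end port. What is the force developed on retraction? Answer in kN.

F ≈ 8.77 kN

Rod-side annular area A_ann = π/4 × (27.3² − 10.7²) = 495.4 mm^2
On retraction the pressure acts on the annular area (bore minus rod).
F = P × A_ann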